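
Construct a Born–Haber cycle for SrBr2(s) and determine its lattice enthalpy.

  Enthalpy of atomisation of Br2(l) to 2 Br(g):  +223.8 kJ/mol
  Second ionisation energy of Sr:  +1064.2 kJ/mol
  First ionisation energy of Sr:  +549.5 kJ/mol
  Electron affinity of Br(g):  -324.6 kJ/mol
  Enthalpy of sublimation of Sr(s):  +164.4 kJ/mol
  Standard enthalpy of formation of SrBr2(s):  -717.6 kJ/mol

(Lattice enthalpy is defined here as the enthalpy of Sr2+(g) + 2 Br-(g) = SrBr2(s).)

U = -2070.3 kJ/mol

ΔHf° = 1·ΔHsub + 1·(ΣIE) + 1·D(Br2) + 2·EA + U
-717.6 = 1·(+164.4) + 1·(+1613.7) + 1·(+223.8) + 2·(-324.6) + U
U = -717.6 − (+1352.7) = -2070.3 kJ/mol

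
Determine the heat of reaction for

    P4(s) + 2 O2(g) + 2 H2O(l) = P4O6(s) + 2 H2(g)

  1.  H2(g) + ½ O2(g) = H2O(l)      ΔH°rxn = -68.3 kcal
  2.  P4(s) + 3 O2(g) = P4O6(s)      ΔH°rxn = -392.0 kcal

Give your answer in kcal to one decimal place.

ΔH°rxn = -255.4 kcal

eq. 1 reversed and × 2: (-2)·(-68.3) = +136.6 kcal
eq. 2 as written: -392.0 kcal
ΔH°rxn = (+136.6) + (-392.0) = -255.4 kcal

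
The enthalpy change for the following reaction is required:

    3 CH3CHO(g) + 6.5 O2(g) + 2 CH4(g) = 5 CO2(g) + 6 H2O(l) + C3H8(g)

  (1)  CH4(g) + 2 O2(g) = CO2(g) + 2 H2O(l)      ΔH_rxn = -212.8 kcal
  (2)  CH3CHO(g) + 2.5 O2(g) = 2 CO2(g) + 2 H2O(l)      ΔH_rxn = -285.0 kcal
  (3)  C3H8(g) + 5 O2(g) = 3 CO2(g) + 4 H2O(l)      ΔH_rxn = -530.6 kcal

ΔH_rxn = -750.0 kcal

(1) × 2 (×2 to match 2 CH4(g) in the target): (2)·(-212.8) = -425.6 kcal
(2) × 3 (scale by 3 for the 3 CH3CHO(g)): (3)·(-285.0) = -855.0 kcal
(3) reversed (C3H8(g) must end up as a product): +530.6 kcal
ΔH_rxn = (2)·(-212.8) + (3)·(-285.0) + (-1)·(-530.6) = -750.0 kcal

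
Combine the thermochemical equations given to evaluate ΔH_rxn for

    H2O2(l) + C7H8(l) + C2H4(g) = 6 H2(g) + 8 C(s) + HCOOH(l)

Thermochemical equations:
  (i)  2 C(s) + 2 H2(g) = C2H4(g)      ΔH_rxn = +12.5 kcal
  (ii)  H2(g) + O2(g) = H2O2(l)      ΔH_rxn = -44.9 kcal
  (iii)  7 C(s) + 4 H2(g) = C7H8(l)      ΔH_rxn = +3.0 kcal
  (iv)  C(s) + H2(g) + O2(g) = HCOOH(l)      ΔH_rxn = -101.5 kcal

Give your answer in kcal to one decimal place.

(i) reversed: -12.5 kcal
(ii) reversed: +44.9 kcal
(iii) reversed: -3.0 kcal
(iv) as written: -101.5 kcal
By Hess's law, ΔH_rxn = (-1)·(+12.5) + (-1)·(-44.9) + (-1)·(+3.0) + (1)·(-101.5) = -72.1 kcal

ΔH_rxn = -72.1 kcal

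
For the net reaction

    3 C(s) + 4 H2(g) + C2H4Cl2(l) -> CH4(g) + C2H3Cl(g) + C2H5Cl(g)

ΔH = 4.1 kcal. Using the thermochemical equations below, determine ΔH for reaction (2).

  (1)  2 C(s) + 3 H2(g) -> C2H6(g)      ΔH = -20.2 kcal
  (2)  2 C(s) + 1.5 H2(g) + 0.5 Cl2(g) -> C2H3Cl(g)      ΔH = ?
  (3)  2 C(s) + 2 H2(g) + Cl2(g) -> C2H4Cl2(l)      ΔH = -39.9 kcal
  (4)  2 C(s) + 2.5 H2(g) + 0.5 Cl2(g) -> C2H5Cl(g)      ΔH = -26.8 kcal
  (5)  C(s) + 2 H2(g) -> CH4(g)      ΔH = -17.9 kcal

ΔH = 8.9 kcal

(1): not needed (C2H6(g) appears nowhere else).
(2) as written (C2H3Cl(g) already on the product side): contributes x
(3) reversed (reverse to put C2H4Cl2(l) on the reactant side): +39.9 kcal
(4) as written (C2H5Cl(g) already on the product side): -26.8 kcal
(5) as written (CH4(g) already on the product side): -17.9 kcal
+4.1 = (+39.9) + (-26.8) + (-17.9) + x
x = (+4.1 − (-4.8)) / (1) = 8.9 kcal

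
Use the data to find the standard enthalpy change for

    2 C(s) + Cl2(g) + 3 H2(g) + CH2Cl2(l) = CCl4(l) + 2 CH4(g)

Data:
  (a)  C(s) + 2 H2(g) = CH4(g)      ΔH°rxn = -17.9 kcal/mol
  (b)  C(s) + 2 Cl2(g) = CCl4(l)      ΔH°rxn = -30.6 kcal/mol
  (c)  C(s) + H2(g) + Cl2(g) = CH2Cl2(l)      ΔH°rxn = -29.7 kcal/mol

ΔH°rxn = -36.7 kcal/mol

(a) × 2: (2)·(-17.9) = -35.8 kcal/mol
(b) as written: -30.6 kcal/mol
(c) reversed: +29.7 kcal/mol
By Hess's law, ΔH°rxn = (2)·(-17.9) + (1)·(-30.6) + (-1)·(-29.7) = -36.7 kcal/mol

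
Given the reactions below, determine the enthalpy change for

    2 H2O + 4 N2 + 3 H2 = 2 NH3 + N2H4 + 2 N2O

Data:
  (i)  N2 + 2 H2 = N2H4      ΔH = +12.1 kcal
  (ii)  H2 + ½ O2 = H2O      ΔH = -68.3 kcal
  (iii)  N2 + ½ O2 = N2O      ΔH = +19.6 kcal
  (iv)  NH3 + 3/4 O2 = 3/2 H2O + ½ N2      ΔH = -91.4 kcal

(i) as written: +12.1 kcal
(ii) as written: -68.3 kcal
(iii) × 2: (2)·(+19.6) = +39.2 kcal
(iv) reversed and × 2: (-2)·(-91.4) = +182.8 kcal
ΔH = (1)·(+12.1) + (1)·(-68.3) + (2)·(+19.6) + (-2)·(-91.4) = 165.8 kcal

ΔH = 165.8 kcal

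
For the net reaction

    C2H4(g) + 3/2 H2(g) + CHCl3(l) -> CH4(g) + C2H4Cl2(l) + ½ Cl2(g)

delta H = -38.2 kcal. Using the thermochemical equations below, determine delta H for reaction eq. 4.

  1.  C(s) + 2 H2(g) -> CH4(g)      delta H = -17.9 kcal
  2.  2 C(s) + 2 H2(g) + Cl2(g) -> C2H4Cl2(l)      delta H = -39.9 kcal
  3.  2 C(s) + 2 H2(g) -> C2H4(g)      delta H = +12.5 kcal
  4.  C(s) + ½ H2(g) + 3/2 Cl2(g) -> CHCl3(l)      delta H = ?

delta H = -32.1 kcal

eq. 1 as written: -17.9 kcal
eq. 2 as written: -39.9 kcal
eq. 3 reversed: -12.5 kcal
eq. 4 reversed: contributes −x
-38.2 = (-17.9) + (-39.9) + (-12.5) − x
x = (-38.2 − (-70.3)) / (-1) = -32.1 kcal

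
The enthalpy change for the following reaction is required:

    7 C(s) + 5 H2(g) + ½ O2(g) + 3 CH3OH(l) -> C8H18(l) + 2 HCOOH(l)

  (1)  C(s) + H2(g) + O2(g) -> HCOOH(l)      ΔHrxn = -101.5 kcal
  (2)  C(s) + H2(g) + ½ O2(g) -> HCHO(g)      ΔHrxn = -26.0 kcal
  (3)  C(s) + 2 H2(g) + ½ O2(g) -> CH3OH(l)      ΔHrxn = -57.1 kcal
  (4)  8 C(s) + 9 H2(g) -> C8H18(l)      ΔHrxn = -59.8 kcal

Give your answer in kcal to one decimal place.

ΔHrxn = -91.5 kcal

(1) × 2 (×2 to match 2 HCOOH(l) in the target): (2)·(-101.5) = -203.0 kcal
(2): not needed (HCHO(g) appears nowhere else).
(3) reversed and × 3 (CH3OH(l) must end up as a reactant; ×3 to match 3 CH3OH(l) in the target): (-3)·(-57.1) = +171.3 kcal
(4) as written (C8H18(l) already on the product side): -59.8 kcal
ΔHrxn = (-203.0) + (+171.3) + (-59.8) = -91.5 kcal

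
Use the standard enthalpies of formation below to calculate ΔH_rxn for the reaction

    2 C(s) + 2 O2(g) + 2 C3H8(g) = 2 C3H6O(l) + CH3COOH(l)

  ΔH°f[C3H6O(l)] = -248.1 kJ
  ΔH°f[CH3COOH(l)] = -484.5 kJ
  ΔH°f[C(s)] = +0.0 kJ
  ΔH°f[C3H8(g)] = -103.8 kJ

ΔH_rxn = -773.1 kJ

Products: 2·(-248.1) + 1·(-484.5) = -980.7
Reactants: 2·(+0.0) + 2·(+0.0) + 2·(-103.8) = -207.6
ΔH_rxn = (-980.7) − (-207.6) = -773.1 kJ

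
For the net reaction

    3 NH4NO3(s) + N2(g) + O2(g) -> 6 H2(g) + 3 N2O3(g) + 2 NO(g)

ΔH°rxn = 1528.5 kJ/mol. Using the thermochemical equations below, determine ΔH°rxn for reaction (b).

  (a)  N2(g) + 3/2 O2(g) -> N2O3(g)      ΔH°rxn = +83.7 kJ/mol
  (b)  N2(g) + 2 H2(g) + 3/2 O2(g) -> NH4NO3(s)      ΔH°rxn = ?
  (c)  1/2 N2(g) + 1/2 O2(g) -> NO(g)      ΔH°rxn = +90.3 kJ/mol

ΔH°rxn = -365.6 kJ/mol

(a) × 3 (scale by 3 for the 3 N2O3(g)): (3)·(+83.7) = +251.1 kJ/mol
(b) reversed and × 3 (NH4NO3(s) must end up as a reactant; ×3 to match 3 NH4NO3(s) in the target): contributes −3·x
(c) × 2 (scale by 2 for the 2 NO(g)): (2)·(+90.3) = +180.6 kJ/mol
+1528.5 = (+251.1) + (+180.6) − 3·x
x = (+1528.5 − (+431.7)) / (-3) = -365.6 kJ/mol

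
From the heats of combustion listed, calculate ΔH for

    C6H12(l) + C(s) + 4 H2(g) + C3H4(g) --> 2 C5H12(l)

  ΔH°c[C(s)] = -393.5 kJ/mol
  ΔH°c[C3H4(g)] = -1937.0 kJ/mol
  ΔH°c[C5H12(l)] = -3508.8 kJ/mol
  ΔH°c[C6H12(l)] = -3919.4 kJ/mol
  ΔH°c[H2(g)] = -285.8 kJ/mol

ΔH = -375.5 kJ/mol

With combustion enthalpies, reactants minus products:
= [1·(-3919.4) + 1·(-393.5) + 4·(-285.8) + 1·(-1937.0)] − [2·(-3508.8)]
= -375.5 kJ/mol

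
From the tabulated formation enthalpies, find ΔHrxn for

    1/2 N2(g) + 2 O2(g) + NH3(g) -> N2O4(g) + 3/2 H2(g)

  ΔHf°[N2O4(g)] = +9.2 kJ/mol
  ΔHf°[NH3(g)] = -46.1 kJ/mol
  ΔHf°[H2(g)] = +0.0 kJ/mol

ΔHrxn = 55.3 kJ/mol

ΔH°rxn = Σ nΔHf°(products) − Σ nΔHf°(reactants).
Products: 1·(+9.2) + 3/2·(+0.0) = +9.2
Reactants: 1/2·(+0.0) + 2·(+0.0) + 1·(-46.1) = -46.1
ΔHrxn = (+9.2) − (-46.1) = 55.3 kJ/mol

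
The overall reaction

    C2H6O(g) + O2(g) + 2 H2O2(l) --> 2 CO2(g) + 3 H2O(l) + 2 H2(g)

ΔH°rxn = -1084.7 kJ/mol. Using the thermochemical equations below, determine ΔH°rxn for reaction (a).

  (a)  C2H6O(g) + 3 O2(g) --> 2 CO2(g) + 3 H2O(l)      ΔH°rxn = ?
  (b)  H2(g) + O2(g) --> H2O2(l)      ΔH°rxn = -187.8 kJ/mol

ΔH°rxn = -1460.3 kJ/mol

(a) as written: contributes x
(b) reversed and × 2: (-2)·(-187.8) = +375.6 kJ/mol
-1084.7 = (+375.6) + x
x = (-1084.7 − (+375.6)) / (1) = -1460.3 kJ/mol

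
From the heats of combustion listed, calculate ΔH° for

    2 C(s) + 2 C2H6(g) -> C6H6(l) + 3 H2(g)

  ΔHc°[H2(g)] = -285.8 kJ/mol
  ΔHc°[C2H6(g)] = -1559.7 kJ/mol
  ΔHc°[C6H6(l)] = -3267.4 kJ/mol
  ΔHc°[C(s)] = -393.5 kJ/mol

ΔH° = 218.4 kJ/mol

With combustion enthalpies, reactants minus products:
= [2·(-393.5) + 2·(-1559.7)] − [1·(-3267.4) + 3·(-285.8)]
= 218.4 kJ/mol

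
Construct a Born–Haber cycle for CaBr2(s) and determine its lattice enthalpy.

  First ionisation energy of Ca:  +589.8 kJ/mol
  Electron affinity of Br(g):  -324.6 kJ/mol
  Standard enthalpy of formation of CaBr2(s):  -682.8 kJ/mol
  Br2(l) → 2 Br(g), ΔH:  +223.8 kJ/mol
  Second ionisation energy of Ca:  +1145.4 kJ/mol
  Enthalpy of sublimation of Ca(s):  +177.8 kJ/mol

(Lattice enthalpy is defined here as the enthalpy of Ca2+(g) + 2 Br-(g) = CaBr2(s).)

U = -2170.4 kJ/mol

ΔHf° = 1·ΔHsub + 1·(ΣIE) + 1·D(Br2) + 2·EA + U
-682.8 = 1·(+177.8) + 1·(+1735.2) + 1·(+223.8) + 2·(-324.6) + U
U = -682.8 − (+1487.6) = -2170.4 kJ/mol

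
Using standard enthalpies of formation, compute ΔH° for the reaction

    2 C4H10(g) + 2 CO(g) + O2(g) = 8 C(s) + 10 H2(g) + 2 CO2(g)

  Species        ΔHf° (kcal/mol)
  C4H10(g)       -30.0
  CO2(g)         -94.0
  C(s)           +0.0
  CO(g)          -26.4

ΔH°rxn = Σ nΔHf°(products) − Σ nΔHf°(reactants).
Products: 8·(+0.0) + 10·(+0.0) + 2·(-94.0) = -188.0
Reactants: 2·(-30.0) + 2·(-26.4) + 1·(+0.0) = -112.8
ΔH° = (-188.0) − (-112.8) = -75.2 kcal/mol

ΔH° = -75.2 kcal/mol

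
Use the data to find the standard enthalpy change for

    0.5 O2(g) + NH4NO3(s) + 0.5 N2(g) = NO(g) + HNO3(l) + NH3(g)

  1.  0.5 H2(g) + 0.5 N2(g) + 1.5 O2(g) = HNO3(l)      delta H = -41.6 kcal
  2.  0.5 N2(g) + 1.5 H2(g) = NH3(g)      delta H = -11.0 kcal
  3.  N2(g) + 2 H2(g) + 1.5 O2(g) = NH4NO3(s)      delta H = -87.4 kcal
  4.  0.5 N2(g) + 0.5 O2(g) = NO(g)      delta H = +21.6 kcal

delta H = 56.4 kcal

eq. 1 as written: -41.6 kcal
eq. 2 as written: -11.0 kcal
eq. 3 reversed: +87.4 kcal
eq. 4 as written: +21.6 kcal
Combining the equations, delta H = (-41.6) + (-11.0) + (+87.4) + (+21.6) = 56.4 kcal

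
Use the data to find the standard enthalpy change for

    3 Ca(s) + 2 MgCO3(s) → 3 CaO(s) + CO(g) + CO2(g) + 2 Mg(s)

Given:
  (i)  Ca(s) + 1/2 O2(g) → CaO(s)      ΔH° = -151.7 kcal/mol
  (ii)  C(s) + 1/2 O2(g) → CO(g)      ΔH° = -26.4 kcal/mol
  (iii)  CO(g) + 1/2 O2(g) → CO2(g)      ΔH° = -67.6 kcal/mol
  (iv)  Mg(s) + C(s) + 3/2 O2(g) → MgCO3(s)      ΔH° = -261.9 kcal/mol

ΔH° = -51.7 kcal/mol

(i) × 3: (3)·(-151.7) = -455.1 kcal/mol
(ii) × 2: (2)·(-26.4) = -52.8 kcal/mol
(iii) as written: -67.6 kcal/mol
(iv) reversed and × 2: (-2)·(-261.9) = +523.8 kcal/mol
Since enthalpy is a state function, ΔH° = (-455.1) + (-52.8) + (-67.6) + (+523.8) = -51.7 kcal/mol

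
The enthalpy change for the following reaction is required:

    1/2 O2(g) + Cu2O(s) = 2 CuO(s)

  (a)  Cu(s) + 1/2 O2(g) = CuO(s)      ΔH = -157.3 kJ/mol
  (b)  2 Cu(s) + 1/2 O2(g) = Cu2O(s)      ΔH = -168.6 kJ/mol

ΔH = -146.0 kJ/mol

(a) × 2 (scale by 2 for the 2 CuO(s)): (2)·(-157.3) = -314.6 kJ/mol
(b) reversed (reverse to put Cu2O(s) on the reactant side): +168.6 kJ/mol
Since enthalpy is a state function, ΔH = (2)·(-157.3) + (-1)·(-168.6) = -146.0 kJ/mol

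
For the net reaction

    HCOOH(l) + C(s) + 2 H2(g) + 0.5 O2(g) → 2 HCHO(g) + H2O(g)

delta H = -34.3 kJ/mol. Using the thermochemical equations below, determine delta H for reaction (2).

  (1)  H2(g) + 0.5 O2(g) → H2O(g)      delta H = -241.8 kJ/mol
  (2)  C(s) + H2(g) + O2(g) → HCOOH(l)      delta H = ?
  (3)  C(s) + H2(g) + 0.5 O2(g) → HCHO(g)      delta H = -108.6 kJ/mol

(1) as written: -241.8 kJ/mol
(2) reversed: contributes −x
(3) × 2: (2)·(-108.6) = -217.2 kJ/mol
-34.3 = (-241.8) + (-217.2) − x
x = (-34.3 − (-459.0)) / (-1) = -424.7 kJ/mol

delta H = -424.7 kJ/mol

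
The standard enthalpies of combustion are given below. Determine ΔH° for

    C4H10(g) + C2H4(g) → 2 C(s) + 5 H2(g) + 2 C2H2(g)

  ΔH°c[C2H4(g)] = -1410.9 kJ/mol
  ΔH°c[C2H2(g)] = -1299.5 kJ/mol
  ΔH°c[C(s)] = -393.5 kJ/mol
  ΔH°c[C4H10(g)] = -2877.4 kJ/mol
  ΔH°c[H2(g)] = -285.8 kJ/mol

ΔH° = 526.7 kJ/mol

Using ΔH = Σ nΔHc°(reactants) − Σ nΔHc°(products):
= [1·(-2877.4) + 1·(-1410.9)] − [2·(-393.5) + 5·(-285.8) + 2·(-1299.5)]
= 526.7 kJ/mol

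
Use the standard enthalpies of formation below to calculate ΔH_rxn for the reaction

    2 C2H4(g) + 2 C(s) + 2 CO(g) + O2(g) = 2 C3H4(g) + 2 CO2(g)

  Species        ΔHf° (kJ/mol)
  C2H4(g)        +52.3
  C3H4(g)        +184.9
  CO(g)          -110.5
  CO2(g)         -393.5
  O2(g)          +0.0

ΔH_rxn = -300.8 kJ/mol

Products: 2·(+184.9) + 2·(-393.5) = -417.2
Reactants: 2·(+52.3) + 2·(+0.0) + 2·(-110.5) + 1·(+0.0) = -116.4
ΔH_rxn = (-417.2) − (-116.4) = -300.8 kJ/mol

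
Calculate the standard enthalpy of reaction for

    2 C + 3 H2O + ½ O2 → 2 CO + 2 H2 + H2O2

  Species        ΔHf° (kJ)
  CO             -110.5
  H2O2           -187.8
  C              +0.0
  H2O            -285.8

Products: 2·(-110.5) + 2·(+0.0) + 1·(-187.8) = -408.8
Reactants: 2·(+0.0) + 3·(-285.8) + 1/2·(+0.0) = -857.4
ΔH° = (-408.8) − (-857.4) = 448.6 kJ

ΔH° = 448.6 kJ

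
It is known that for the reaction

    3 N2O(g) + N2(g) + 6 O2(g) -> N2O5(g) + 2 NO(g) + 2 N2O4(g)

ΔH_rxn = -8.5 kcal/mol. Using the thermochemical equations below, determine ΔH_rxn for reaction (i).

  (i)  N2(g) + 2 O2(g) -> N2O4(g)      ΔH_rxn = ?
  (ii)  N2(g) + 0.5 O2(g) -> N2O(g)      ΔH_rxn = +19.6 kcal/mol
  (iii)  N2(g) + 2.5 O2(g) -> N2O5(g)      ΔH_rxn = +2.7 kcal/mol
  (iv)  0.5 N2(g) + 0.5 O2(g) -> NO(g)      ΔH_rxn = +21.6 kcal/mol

ΔH_rxn = 2.2 kcal/mol

(i) × 2 (scale by 2 for the 2 N2O4(g)): contributes 2·x
(ii) reversed and × 3 (N2O(g) must end up as a reactant; ×3 to match 3 N2O(g) in the target): (-3)·(+19.6) = -58.8 kcal/mol
(iii) as written (N2O5(g) already on the product side): +2.7 kcal/mol
(iv) × 2 (×2 to match 2 NO(g) in the target): (2)·(+21.6) = +43.2 kcal/mol
-8.5 = (-58.8) + (+2.7) + (+43.2) + 2·x
x = (-8.5 − (-12.9)) / (2) = 2.2 kcal/mol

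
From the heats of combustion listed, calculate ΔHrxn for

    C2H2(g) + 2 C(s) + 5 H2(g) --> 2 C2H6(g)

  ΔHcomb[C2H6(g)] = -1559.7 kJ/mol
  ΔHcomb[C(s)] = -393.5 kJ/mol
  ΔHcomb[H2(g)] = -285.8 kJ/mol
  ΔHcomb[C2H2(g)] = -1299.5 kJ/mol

Using ΔH = Σ nΔHc°(reactants) − Σ nΔHc°(products):
= [1·(-1299.5) + 2·(-393.5) + 5·(-285.8)] − [2·(-1559.7)]
= -396.1 kJ/mol

ΔHrxn = -396.1 kJ/mol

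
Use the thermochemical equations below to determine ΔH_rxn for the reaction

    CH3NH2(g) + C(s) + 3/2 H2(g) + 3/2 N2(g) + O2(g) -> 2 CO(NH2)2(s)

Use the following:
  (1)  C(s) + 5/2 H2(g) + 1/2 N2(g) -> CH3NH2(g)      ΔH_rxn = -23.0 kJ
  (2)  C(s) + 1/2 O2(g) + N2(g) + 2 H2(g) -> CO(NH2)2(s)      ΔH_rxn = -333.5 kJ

ΔH_rxn = -644.0 kJ

(1) reversed: +23.0 kJ
(2) × 2: (2)·(-333.5) = -667.0 kJ
Combining the equations, ΔH_rxn = (+23.0) + (-667.0) = -644.0 kJ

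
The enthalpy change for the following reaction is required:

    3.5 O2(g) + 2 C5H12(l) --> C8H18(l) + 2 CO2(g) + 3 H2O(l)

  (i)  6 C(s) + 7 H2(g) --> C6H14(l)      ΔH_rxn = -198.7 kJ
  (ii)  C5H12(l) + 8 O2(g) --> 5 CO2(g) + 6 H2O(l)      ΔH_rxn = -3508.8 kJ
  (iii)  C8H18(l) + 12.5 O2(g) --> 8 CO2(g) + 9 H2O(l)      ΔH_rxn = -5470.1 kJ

(i): not needed (C6H14(l) appears nowhere else).
(ii) × 2 (×2 to match 2 C5H12(l) in the target): (2)·(-3508.8) = -7017.6 kJ
(iii) reversed (C8H18(l) must end up as a product): +5470.1 kJ
Since enthalpy is a state function, ΔH_rxn = (-7017.6) + (+5470.1) = -1547.5 kJ

ΔH_rxn = -1547.5 kJ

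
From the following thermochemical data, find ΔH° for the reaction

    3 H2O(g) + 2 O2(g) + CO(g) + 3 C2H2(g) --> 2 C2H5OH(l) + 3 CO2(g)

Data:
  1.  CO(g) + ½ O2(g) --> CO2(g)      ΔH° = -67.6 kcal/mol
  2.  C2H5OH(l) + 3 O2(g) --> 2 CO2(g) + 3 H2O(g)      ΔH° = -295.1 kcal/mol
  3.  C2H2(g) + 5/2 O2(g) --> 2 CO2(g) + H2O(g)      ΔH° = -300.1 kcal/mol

ΔH° = -377.7 kcal/mol

eq. 1 as written: -67.6 kcal/mol
eq. 2 reversed and × 2: (-2)·(-295.1) = +590.2 kcal/mol
eq. 3 × 3: (3)·(-300.1) = -900.3 kcal/mol
Since enthalpy is a state function, ΔH° = (1)·(-67.6) + (-2)·(-295.1) + (3)·(-300.1) = -377.7 kcal/mol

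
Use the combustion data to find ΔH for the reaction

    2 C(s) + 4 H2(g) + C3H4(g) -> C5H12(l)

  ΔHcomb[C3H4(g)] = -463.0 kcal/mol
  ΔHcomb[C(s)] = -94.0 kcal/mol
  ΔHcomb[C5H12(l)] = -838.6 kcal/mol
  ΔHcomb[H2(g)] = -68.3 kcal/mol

ΔH = -85.6 kcal/mol

With combustion enthalpies, reactants minus products:
= [2·(-94.0) + 4·(-68.3) + 1·(-463.0)] − [1·(-838.6)]
= -85.6 kcal/mol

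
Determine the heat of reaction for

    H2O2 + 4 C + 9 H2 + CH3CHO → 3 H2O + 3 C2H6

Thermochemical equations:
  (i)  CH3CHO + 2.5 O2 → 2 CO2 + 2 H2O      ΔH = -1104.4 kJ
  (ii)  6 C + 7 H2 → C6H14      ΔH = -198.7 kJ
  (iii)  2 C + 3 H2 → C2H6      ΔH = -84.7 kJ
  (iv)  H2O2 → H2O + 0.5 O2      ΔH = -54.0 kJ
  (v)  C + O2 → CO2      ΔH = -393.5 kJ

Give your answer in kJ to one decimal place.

(i) as written (CH3CHO already on the reactant side): -1104.4 kJ
(ii): not needed (C6H14 appears nowhere else).
(iii) × 3 (×3 to match 3 C2H6 in the target): (3)·(-84.7) = -254.1 kJ
(iv) as written (H2O2 already on the reactant side): -54.0 kJ
(v) reversed and × 2: (-2)·(-393.5) = +787.0 kJ
Summing the manipulated equations, ΔH = (1)·(-1104.4) + (3)·(-84.7) + (1)·(-54.0) + (-2)·(-393.5) = -625.5 kJ

ΔH = -625.5 kJ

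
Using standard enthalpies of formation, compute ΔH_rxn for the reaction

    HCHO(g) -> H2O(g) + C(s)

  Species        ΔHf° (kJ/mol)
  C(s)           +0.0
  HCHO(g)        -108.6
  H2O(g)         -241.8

ΔH°rxn = Σ nΔHf°(products) − Σ nΔHf°(reactants).
Products: 1·(-241.8) + 1·(+0.0) = -241.8
Reactants: 1·(-108.6) = -108.6
ΔH_rxn = (-241.8) − (-108.6) = -133.2 kJ/mol

ΔH_rxn = -133.2 kJ/mol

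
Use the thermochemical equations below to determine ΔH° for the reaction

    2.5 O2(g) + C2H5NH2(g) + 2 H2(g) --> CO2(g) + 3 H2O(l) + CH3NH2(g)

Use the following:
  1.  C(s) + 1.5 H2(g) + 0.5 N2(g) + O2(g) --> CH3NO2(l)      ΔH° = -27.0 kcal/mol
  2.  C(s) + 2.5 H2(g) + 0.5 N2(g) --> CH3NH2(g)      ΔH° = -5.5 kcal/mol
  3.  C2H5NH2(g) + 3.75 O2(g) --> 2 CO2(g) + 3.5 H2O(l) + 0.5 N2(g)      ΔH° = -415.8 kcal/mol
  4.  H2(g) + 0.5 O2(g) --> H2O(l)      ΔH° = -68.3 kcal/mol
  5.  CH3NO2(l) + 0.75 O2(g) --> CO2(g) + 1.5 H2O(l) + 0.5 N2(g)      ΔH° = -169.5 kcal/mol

eq. 1 reversed: +27.0 kcal/mol
eq. 2 as written: -5.5 kcal/mol
eq. 3 as written: -415.8 kcal/mol
eq. 4 as written: -68.3 kcal/mol
eq. 5 reversed: +169.5 kcal/mol
ΔH° = (-1)·(-27.0) + (1)·(-5.5) + (1)·(-415.8) + (1)·(-68.3) + (-1)·(-169.5) = -293.1 kcal/mol

ΔH° = -293.1 kcal/mol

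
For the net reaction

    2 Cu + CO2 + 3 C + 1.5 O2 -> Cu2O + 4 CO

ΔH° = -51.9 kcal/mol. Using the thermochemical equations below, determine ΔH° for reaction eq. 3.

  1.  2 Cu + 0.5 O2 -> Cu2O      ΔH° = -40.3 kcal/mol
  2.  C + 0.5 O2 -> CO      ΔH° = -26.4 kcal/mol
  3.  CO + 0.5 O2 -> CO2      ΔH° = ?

eq. 1 as written: -40.3 kcal/mol
eq. 2 × 3: (3)·(-26.4) = -79.2 kcal/mol
eq. 3 reversed: contributes −x
-51.9 = (-40.3) + (-79.2) − x
x = (-51.9 − (-119.5)) / (-1) = -67.6 kcal/mol

ΔH° = -67.6 kcal/mol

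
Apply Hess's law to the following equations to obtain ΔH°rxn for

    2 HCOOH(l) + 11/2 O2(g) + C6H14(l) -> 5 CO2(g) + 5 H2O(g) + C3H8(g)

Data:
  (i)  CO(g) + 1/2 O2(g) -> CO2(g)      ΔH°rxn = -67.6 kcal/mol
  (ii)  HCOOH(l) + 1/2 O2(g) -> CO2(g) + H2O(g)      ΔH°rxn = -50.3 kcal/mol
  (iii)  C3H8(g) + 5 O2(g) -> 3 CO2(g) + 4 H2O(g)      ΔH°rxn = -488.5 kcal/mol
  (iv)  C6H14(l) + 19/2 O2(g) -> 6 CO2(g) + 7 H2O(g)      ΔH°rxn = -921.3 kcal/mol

ΔH°rxn = -533.4 kcal/mol

(i): not needed.
(ii) × 2: (2)·(-50.3) = -100.6 kcal/mol
(iii) reversed: +488.5 kcal/mol
(iv) as written: -921.3 kcal/mol
Combining the equations, ΔH°rxn = (2)·(-50.3) + (-1)·(-488.5) + (1)·(-921.3) = -533.4 kcal/mol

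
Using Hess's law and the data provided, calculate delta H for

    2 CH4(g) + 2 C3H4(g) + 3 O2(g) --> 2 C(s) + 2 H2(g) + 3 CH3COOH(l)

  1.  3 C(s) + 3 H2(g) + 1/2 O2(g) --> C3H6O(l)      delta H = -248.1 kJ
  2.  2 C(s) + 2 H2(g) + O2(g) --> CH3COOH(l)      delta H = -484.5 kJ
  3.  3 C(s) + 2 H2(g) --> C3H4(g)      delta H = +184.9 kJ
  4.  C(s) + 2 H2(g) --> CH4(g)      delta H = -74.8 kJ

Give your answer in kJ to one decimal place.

eq. 1: not needed.
eq. 2 × 3: (3)·(-484.5) = -1453.5 kJ
eq. 3 reversed and × 2: (-2)·(+184.9) = -369.8 kJ
eq. 4 reversed and × 2: (-2)·(-74.8) = +149.6 kJ
Since enthalpy is a state function, delta H = (3)·(-484.5) + (-2)·(+184.9) + (-2)·(-74.8) = -1673.7 kJ

delta H = -1673.7 kJ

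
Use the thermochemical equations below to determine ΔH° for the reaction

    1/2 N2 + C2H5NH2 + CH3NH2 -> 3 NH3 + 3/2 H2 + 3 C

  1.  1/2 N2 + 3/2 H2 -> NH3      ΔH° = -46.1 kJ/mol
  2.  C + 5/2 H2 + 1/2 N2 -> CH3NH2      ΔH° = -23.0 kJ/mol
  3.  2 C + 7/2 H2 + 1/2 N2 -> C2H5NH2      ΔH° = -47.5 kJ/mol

eq. 1 × 3 (scale by 3 for the 3 NH3): (3)·(-46.1) = -138.3 kJ/mol
eq. 2 reversed (reverse to put CH3NH2 on the reactant side): +23.0 kJ/mol
eq. 3 reversed (C2H5NH2 must end up as a reactant): +47.5 kJ/mol
Since enthalpy is a state function, ΔH° = (3)·(-46.1) + (-1)·(-23.0) + (-1)·(-47.5) = -67.8 kJ/mol

ΔH° = -67.8 kJ/mol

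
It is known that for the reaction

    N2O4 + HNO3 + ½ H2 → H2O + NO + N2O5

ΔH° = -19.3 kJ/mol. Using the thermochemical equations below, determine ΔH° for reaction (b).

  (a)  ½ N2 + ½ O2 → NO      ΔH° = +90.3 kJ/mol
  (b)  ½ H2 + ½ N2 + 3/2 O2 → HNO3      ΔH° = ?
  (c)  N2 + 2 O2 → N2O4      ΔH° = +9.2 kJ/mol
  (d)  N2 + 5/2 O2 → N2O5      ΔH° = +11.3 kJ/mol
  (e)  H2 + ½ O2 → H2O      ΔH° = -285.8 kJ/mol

ΔH° = -174.1 kJ/mol

(a) as written (NO already on the product side): +90.3 kJ/mol
(b) reversed (HNO3 must end up as a reactant): contributes −x
(c) reversed (reverse to put N2O4 on the reactant side): -9.2 kJ/mol
(d) as written (N2O5 already on the product side): +11.3 kJ/mol
(e) as written (H2O already on the product side): -285.8 kJ/mol
-19.3 = (+90.3) + (-9.2) + (+11.3) + (-285.8) − x
x = (-19.3 − (-193.4)) / (-1) = -174.1 kJ/mol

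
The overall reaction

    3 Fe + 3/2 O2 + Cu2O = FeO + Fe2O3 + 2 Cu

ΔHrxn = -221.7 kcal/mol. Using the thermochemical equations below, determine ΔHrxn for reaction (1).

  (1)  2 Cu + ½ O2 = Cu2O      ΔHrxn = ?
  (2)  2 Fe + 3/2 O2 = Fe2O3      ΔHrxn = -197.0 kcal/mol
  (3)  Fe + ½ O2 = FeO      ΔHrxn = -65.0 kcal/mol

(1) reversed (Cu2O must end up as a reactant): contributes −x
(2) as written (Fe2O3 already on the product side): -197.0 kcal/mol
(3) as written (FeO already on the product side): -65.0 kcal/mol
-221.7 = (-197.0) + (-65.0) − x
x = (-221.7 − (-262.0)) / (-1) = -40.3 kcal/mol

ΔHrxn = -40.3 kcal/mol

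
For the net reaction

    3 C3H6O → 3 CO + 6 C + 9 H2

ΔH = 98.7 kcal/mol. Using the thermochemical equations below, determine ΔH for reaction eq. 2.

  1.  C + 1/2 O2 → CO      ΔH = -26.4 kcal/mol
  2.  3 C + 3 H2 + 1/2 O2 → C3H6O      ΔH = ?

eq. 1 × 3: (3)·(-26.4) = -79.2 kcal/mol
eq. 2 reversed and × 3: contributes −3·x
+98.7 = (-79.2) − 3·x
x = (+98.7 − (-79.2)) / (-3) = -59.3 kcal/mol

ΔH = -59.3 kcal/mol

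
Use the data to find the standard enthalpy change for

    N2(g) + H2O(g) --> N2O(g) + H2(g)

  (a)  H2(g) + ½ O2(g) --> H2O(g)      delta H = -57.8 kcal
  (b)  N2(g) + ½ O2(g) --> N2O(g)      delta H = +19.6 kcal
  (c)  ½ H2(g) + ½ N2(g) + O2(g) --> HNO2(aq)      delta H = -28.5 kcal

delta H = 77.4 kcal

(a) reversed: +57.8 kcal
(b) as written: +19.6 kcal
(c): not needed.
Combining the equations, delta H = (+57.8) + (+19.6) = 77.4 kcal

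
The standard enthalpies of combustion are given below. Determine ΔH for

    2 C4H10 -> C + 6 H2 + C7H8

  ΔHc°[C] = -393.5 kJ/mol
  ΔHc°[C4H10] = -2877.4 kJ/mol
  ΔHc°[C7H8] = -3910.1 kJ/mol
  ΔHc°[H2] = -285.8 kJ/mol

ΔH = 263.6 kJ/mol

Using ΔH = Σ nΔHc°(reactants) − Σ nΔHc°(products):
= [2·(-2877.4)] − [1·(-393.5) + 6·(-285.8) + 1·(-3910.1)]
= 263.6 kJ/mol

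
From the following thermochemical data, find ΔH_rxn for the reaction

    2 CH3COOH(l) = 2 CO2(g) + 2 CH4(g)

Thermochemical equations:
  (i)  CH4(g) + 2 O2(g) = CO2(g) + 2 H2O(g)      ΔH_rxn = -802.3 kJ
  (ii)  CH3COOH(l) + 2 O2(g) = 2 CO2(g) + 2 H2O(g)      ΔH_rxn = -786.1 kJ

(i) reversed and × 2 (reverse to put CH4(g) on the product side; scale by 2 for the 2 CH4(g)): (-2)·(-802.3) = +1604.6 kJ
(ii) × 2 (×2 to match 2 CH3COOH(l) in the target): (2)·(-786.1) = -1572.2 kJ
Summing the manipulated equations, ΔH_rxn = (-2)·(-802.3) + (2)·(-786.1) = 32.4 kJ

ΔH_rxn = 32.4 kJ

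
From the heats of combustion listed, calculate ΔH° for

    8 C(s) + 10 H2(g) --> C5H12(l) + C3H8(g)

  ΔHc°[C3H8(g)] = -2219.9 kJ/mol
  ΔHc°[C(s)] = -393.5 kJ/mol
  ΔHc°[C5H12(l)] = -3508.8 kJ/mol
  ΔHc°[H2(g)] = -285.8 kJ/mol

ΔH° = -277.3 kJ/mol

Using ΔH = Σ nΔHc°(reactants) − Σ nΔHc°(products):
= [8·(-393.5) + 10·(-285.8)] − [1·(-3508.8) + 1·(-2219.9)]
= -277.3 kJ/mol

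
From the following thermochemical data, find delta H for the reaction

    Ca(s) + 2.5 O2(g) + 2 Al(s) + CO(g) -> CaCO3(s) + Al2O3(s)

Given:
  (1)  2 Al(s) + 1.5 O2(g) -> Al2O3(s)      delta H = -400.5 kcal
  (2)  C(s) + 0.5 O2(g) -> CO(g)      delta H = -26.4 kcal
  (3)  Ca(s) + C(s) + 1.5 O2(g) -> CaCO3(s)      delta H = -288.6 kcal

(1) as written: -400.5 kcal
(2) reversed: +26.4 kcal
(3) as written: -288.6 kcal
Summing the manipulated equations, delta H = (1)·(-400.5) + (-1)·(-26.4) + (1)·(-288.6) = -662.7 kcal

delta H = -662.7 kcal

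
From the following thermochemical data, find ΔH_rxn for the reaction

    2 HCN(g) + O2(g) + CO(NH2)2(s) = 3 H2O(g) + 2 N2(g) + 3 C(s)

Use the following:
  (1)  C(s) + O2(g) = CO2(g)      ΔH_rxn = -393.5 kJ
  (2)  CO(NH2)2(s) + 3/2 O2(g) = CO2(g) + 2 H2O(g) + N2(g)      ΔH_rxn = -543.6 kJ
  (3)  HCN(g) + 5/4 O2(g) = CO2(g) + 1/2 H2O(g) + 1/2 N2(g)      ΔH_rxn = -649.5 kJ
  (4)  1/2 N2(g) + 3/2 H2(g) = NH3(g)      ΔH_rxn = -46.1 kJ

ΔH_rxn = -662.1 kJ

(1) reversed and × 3: (-3)·(-393.5) = +1180.5 kJ
(2) as written: -543.6 kJ
(3) × 2: (2)·(-649.5) = -1299.0 kJ
(4): not needed.
Summing the manipulated equations, ΔH_rxn = (+1180.5) + (-543.6) + (-1299.0) = -662.1 kJ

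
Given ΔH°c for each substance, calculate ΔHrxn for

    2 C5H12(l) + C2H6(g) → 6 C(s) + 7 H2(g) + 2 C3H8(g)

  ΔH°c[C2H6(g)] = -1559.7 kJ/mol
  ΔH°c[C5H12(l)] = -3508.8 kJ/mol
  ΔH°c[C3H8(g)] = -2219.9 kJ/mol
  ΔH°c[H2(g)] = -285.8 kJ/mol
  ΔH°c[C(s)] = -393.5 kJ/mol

Using ΔH = Σ nΔHc°(reactants) − Σ nΔHc°(products):
= [2·(-3508.8) + 1·(-1559.7)] − [6·(-393.5) + 7·(-285.8) + 2·(-2219.9)]
= 224.1 kJ/mol

ΔHrxn = 224.1 kJ/mol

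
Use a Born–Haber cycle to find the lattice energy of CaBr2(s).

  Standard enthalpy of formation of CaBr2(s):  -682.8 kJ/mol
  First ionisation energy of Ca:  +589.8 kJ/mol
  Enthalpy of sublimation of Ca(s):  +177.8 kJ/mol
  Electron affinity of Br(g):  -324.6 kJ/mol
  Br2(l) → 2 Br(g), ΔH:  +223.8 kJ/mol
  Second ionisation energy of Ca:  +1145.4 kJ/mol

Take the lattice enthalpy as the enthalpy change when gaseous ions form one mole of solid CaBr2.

U = -2170.4 kJ/mol

ΔHf° = 1·ΔHsub + 1·(ΣIE) + 1·D(Br2) + 2·EA + U
-682.8 = 1·(+177.8) + 1·(+1735.2) + 1·(+223.8) + 2·(-324.6) + U
U = -682.8 − (+1487.6) = -2170.4 kJ/mol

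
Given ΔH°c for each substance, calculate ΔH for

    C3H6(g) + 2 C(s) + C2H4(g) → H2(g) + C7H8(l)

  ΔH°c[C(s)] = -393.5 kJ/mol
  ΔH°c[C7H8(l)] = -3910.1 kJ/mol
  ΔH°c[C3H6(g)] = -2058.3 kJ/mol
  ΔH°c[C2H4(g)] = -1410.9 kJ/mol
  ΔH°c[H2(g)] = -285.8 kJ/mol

ΔH = -60.3 kJ/mol

With combustion enthalpies, reactants minus products:
= [1·(-2058.3) + 2·(-393.5) + 1·(-1410.9)] − [1·(-285.8) + 1·(-3910.1)]
= -60.3 kJ/mol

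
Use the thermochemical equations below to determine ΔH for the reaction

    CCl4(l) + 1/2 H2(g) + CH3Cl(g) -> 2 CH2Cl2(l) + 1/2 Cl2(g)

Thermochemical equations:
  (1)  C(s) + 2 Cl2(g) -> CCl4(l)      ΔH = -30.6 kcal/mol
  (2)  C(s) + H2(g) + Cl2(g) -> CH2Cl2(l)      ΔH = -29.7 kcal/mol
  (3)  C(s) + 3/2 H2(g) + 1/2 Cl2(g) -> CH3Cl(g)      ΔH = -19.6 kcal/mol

(1) reversed (CCl4(l) must end up as a reactant): +30.6 kcal/mol
(2) × 2 (scale by 2 for the 2 CH2Cl2(l)): (2)·(-29.7) = -59.4 kcal/mol
(3) reversed (CH3Cl(g) must end up as a reactant): +19.6 kcal/mol
Combining the equations, ΔH = (-1)·(-30.6) + (2)·(-29.7) + (-1)·(-19.6) = -9.2 kcal/mol

ΔH = -9.2 kcal/mol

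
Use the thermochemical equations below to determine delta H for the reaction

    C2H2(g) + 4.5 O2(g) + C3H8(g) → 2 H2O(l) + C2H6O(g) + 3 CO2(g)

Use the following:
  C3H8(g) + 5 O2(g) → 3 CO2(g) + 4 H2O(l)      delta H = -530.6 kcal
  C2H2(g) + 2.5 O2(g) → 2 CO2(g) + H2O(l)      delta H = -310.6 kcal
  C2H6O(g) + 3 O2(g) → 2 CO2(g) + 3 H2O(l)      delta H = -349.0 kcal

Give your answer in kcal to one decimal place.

delta H = -492.2 kcal

equation 1 as written: -530.6 kcal
equation 2 as written: -310.6 kcal
equation 3 reversed: +349.0 kcal
delta H = (1)·(-530.6) + (1)·(-310.6) + (-1)·(-349.0) = -492.2 kcal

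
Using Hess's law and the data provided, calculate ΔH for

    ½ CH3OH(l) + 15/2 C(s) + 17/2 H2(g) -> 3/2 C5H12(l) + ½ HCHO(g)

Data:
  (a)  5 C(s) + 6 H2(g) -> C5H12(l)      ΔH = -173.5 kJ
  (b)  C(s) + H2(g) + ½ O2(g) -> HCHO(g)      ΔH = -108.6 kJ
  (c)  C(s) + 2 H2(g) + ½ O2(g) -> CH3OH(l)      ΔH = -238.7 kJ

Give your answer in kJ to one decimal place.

(a) × 3/2: (3/2)·(-173.5) = -260.25 kJ
(b) × 1/2: (1/2)·(-108.6) = -54.3 kJ
(c) reversed and × 1/2: (-1/2)·(-238.7) = +119.35 kJ
ΔH = (-260.25) + (-54.3) + (+119.35) = -195.2 kJ

ΔH = -195.2 kJ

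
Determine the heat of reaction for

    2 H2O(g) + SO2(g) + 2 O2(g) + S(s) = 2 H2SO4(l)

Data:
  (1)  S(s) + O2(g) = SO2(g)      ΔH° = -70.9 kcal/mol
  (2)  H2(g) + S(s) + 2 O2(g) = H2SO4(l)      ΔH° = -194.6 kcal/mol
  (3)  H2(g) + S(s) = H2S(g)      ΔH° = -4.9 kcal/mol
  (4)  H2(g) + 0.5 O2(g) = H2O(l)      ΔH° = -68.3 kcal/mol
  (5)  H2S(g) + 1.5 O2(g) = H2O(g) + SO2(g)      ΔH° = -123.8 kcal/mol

(1) as written: -70.9 kcal/mol
(2) × 2: (2)·(-194.6) = -389.2 kcal/mol
(3) reversed and × 2: (-2)·(-4.9) = +9.8 kcal/mol
(4): not needed.
(5) reversed and × 2: (-2)·(-123.8) = +247.6 kcal/mol
ΔH° = (-70.9) + (-389.2) + (+9.8) + (+247.6) = -202.7 kcal/mol

ΔH° = -202.7 kcal/mol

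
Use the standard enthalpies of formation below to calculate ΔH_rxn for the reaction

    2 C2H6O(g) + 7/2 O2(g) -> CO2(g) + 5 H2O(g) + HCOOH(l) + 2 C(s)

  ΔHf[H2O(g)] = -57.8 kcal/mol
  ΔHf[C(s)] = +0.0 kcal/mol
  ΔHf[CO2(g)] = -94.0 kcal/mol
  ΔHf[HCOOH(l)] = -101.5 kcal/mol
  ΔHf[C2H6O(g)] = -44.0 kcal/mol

ΔH_rxn = -396.5 kcal/mol

Products: 1·(-94.0) + 5·(-57.8) + 1·(-101.5) + 2·(+0.0) = -484.5
Reactants: 2·(-44.0) + 7/2·(+0.0) = -88.0
ΔH_rxn = (-484.5) − (-88.0) = -396.5 kcal/mol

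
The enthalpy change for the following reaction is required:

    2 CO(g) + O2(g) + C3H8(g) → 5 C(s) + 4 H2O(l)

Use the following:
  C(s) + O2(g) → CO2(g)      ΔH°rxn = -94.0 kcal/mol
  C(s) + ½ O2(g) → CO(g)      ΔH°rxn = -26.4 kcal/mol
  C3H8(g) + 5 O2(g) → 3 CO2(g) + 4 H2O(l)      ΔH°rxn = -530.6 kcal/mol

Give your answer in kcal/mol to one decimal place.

equation 1 reversed and × 3: (-3)·(-94.0) = +282.0 kcal/mol
equation 2 reversed and × 2: (-2)·(-26.4) = +52.8 kcal/mol
equation 3 as written: -530.6 kcal/mol
Since enthalpy is a state function, ΔH°rxn = (-3)·(-94.0) + (-2)·(-26.4) + (1)·(-530.6) = -195.8 kcal/mol

ΔH°rxn = -195.8 kcal/mol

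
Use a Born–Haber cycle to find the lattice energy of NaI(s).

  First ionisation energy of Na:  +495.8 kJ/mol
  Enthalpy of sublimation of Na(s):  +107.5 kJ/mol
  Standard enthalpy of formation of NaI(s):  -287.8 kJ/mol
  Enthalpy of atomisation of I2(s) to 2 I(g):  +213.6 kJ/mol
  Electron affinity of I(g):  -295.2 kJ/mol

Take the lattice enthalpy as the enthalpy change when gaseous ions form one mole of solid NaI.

ΔHf° = 1·ΔHsub + 1·(ΣIE) + 1/2·D(I2) + 1·EA + U
-287.8 = 1·(+107.5) + 1·(+495.8) + 1/2·(+213.6) + 1·(-295.2) + U
U = -287.8 − (+414.9) = -702.7 kJ/mol

U = -702.7 kJ/mol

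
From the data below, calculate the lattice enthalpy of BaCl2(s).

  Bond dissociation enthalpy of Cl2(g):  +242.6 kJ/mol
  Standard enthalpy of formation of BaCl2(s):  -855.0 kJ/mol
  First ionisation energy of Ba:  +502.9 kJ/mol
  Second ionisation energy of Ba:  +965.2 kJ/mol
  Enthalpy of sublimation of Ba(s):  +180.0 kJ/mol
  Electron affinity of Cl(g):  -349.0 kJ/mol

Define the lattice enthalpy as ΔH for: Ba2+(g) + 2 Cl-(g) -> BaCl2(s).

ΔHf° = 1·ΔHsub + 1·(ΣIE) + 1·D(Cl2) + 2·EA + U
-855.0 = 1·(+180.0) + 1·(+1468.1) + 1·(+242.6) + 2·(-349.0) + U
U = -855.0 − (+1192.7) = -2047.7 kJ/mol

U = -2047.7 kJ/mol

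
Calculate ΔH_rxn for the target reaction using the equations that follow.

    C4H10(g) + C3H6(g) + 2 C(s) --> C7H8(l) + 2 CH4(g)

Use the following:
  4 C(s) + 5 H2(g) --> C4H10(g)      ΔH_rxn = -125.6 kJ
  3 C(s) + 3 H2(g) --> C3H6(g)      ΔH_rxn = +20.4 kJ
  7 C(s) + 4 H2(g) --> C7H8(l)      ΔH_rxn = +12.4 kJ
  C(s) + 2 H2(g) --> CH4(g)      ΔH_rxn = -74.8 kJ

equation 1 reversed: +125.6 kJ
equation 2 reversed: -20.4 kJ
equation 3 as written: +12.4 kJ
equation 4 × 2: (2)·(-74.8) = -149.6 kJ
ΔH_rxn = (+125.6) + (-20.4) + (+12.4) + (-149.6) = -32.0 kJ

ΔH_rxn = -32.0 kJ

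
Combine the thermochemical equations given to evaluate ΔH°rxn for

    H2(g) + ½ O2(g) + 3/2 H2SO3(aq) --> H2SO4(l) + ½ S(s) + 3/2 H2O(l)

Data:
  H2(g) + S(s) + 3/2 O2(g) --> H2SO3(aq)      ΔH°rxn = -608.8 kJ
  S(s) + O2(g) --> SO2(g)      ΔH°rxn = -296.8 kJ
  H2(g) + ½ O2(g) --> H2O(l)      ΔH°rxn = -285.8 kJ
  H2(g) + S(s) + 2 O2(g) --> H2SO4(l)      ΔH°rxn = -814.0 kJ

ΔH°rxn = -329.5 kJ

equation 1 reversed and × 3/2: (-3/2)·(-608.8) = +913.2 kJ
equation 2: not needed.
equation 3 × 3/2: (3/2)·(-285.8) = -428.7 kJ
equation 4 as written: -814.0 kJ
ΔH°rxn = (+913.2) + (-428.7) + (-814.0) = -329.5 kJ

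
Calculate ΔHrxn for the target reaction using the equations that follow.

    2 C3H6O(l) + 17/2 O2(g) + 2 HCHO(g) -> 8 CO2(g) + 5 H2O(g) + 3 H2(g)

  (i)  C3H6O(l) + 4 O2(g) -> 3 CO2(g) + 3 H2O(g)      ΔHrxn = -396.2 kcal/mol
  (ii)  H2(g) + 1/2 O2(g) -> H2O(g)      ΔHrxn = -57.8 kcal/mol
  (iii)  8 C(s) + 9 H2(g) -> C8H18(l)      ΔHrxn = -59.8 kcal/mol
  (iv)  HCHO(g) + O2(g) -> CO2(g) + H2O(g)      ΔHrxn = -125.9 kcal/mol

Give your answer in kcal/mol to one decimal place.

(i) × 2 (×2 to match 2 C3H6O(l) in the target): (2)·(-396.2) = -792.4 kcal/mol
(ii) reversed and × 3: (-3)·(-57.8) = +173.4 kcal/mol
(iii): not needed (C8H18(l) appears nowhere else).
(iv) × 2 (scale by 2 for the 2 HCHO(g)): (2)·(-125.9) = -251.8 kcal/mol
Combining the equations, ΔHrxn = (2)·(-396.2) + (-3)·(-57.8) + (2)·(-125.9) = -870.8 kcal/mol

ΔHrxn = -870.8 kcal/mol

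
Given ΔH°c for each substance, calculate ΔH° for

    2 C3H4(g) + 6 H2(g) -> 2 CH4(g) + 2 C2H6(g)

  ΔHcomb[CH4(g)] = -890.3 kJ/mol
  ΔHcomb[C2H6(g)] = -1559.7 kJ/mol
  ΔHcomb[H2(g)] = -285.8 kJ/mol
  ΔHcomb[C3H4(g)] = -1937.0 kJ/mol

ΔH° = -688.8 kJ/mol

Using ΔH = Σ nΔHc°(reactants) − Σ nΔHc°(products):
= [2·(-1937.0) + 6·(-285.8)] − [2·(-890.3) + 2·(-1559.7)]
= -688.8 kJ/mol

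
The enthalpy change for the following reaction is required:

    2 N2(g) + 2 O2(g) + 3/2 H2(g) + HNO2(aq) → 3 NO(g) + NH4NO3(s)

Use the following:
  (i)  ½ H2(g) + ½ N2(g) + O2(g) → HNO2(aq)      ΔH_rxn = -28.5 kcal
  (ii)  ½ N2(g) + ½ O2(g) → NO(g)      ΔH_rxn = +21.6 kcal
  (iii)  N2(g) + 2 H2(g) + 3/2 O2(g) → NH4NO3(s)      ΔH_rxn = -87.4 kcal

(i) reversed: +28.5 kcal
(ii) × 3: (3)·(+21.6) = +64.8 kcal
(iii) as written: -87.4 kcal
Summing the manipulated equations, ΔH_rxn = (+28.5) + (+64.8) + (-87.4) = 5.9 kcal

ΔH_rxn = 5.9 kcal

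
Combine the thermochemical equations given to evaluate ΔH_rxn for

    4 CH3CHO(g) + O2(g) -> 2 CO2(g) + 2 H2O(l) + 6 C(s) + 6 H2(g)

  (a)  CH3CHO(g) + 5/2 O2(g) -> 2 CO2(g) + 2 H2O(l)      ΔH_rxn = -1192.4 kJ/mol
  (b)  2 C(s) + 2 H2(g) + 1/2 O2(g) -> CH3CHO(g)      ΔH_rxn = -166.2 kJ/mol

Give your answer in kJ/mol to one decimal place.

ΔH_rxn = -693.8 kJ/mol

(a) as written (CO2(g) already on the product side): -1192.4 kJ/mol
(b) reversed and × 3 (reverse to put C(s) on the product side; ×3 to match 6 C(s) in the target): (-3)·(-166.2) = +498.6 kJ/mol
ΔH_rxn = (-1192.4) + (+498.6) = -693.8 kJ/mol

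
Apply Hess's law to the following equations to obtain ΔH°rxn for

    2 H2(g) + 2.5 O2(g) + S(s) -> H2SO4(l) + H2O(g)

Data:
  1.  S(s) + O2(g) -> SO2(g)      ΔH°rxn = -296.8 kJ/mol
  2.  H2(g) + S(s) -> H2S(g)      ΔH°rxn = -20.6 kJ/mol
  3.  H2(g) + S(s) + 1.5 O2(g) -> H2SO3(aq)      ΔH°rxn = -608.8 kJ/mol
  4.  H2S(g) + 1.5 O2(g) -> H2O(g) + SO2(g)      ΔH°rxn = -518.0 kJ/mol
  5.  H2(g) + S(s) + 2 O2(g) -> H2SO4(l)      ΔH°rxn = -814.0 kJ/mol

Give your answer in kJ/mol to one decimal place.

ΔH°rxn = -1055.8 kJ/mol

eq. 1 reversed: +296.8 kJ/mol
eq. 2 as written: -20.6 kJ/mol
eq. 3: not needed (H2SO3(aq) appears nowhere else).
eq. 4 as written (H2O(g) already on the product side): -518.0 kJ/mol
eq. 5 as written (H2SO4(l) already on the product side): -814.0 kJ/mol
ΔH°rxn = (-1)·(-296.8) + (1)·(-20.6) + (1)·(-518.0) + (1)·(-814.0) = -1055.8 kJ/mol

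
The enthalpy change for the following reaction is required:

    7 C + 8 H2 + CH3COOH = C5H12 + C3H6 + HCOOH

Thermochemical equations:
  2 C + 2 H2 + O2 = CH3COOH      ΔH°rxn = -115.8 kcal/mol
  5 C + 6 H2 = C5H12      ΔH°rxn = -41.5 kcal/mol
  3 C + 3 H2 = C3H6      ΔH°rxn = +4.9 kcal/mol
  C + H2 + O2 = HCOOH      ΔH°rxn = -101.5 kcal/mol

ΔH°rxn = -22.3 kcal/mol

equation 1 reversed: +115.8 kcal/mol
equation 2 as written: -41.5 kcal/mol
equation 3 as written: +4.9 kcal/mol
equation 4 as written: -101.5 kcal/mol
Summing the manipulated equations, ΔH°rxn = (+115.8) + (-41.5) + (+4.9) + (-101.5) = -22.3 kcal/mol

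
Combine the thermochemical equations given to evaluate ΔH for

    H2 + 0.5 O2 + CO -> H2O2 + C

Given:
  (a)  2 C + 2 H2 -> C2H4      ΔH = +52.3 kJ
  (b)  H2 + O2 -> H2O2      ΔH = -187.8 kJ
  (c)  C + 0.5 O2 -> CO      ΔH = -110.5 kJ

ΔH = -77.3 kJ

(a): not needed (C2H4 appears nowhere else).
(b) as written (H2O2 already on the product side): -187.8 kJ
(c) reversed (CO must end up as a reactant): +110.5 kJ
Summing the manipulated equations, ΔH = (1)·(-187.8) + (-1)·(-110.5) = -77.3 kJ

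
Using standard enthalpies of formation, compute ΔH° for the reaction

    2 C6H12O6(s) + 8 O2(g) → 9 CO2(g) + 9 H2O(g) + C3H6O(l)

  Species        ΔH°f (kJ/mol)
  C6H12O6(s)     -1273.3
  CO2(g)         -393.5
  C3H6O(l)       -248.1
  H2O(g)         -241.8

ΔH°rxn = Σ nΔHf°(products) − Σ nΔHf°(reactants).
Products: 9·(-393.5) + 9·(-241.8) + 1·(-248.1) = -5965.8
Reactants: 2·(-1273.3) + 8·(+0.0) = -2546.6
ΔH° = (-5965.8) − (-2546.6) = -3419.2 kJ/mol

ΔH° = -3419.2 kJ/mol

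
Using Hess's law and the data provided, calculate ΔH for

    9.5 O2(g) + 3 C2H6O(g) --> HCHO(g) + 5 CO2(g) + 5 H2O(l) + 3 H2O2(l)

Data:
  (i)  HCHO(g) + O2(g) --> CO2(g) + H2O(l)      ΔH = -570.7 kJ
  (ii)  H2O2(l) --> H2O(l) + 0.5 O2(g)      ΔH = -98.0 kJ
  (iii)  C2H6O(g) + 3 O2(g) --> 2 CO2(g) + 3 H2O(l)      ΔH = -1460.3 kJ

ΔH = -3516.2 kJ

(i) reversed (HCHO(g) must end up as a product): +570.7 kJ
(ii) reversed and × 3 (reverse to put H2O2(l) on the product side; scale by 3 for the 3 H2O2(l)): (-3)·(-98.0) = +294.0 kJ
(iii) × 3 (×3 to match 3 C2H6O(g) in the target): (3)·(-1460.3) = -4380.9 kJ
Summing the manipulated equations, ΔH = (-1)·(-570.7) + (-3)·(-98.0) + (3)·(-1460.3) = -3516.2 kJ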